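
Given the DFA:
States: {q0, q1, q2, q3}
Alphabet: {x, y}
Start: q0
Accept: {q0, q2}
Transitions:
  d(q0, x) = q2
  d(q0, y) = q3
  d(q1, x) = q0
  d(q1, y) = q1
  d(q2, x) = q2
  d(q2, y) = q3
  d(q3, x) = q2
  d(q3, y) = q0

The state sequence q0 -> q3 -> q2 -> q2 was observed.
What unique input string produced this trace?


Trace back each transition to find the symbol:
  q0 --[y]--> q3
  q3 --[x]--> q2
  q2 --[x]--> q2

"yxx"


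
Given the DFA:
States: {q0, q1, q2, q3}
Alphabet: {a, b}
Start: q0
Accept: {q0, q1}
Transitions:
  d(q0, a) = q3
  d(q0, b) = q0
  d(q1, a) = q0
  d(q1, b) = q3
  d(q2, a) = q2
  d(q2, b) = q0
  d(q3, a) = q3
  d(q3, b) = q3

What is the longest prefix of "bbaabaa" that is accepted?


Run the DFA, marking each prefix where the state is accepting:
  "" -> q0 [accept]
  "b" -> q0 [accept]
  "bb" -> q0 [accept]
  "bba" -> q3 [reject]
  "bbaa" -> q3 [reject]
  "bbaab" -> q3 [reject]
  "bbaaba" -> q3 [reject]
  "bbaabaa" -> q3 [reject]

"bb"


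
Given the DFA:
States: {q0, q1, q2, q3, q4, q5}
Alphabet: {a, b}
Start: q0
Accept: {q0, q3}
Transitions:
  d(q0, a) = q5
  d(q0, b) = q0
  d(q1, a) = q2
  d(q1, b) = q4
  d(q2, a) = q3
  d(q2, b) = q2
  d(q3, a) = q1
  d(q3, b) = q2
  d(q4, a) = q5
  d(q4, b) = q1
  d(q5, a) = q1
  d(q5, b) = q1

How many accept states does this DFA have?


Accept states listed: {q0, q3}
Counting: q0(1) q3(2)

2


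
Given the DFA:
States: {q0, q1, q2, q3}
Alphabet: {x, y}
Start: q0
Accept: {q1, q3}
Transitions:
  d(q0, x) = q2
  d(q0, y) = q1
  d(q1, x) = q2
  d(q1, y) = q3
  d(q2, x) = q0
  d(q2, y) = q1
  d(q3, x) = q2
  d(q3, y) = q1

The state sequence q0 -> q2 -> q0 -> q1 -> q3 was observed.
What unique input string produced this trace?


Trace back each transition to find the symbol:
  q0 --[x]--> q2
  q2 --[x]--> q0
  q0 --[y]--> q1
  q1 --[y]--> q3

"xxyy"


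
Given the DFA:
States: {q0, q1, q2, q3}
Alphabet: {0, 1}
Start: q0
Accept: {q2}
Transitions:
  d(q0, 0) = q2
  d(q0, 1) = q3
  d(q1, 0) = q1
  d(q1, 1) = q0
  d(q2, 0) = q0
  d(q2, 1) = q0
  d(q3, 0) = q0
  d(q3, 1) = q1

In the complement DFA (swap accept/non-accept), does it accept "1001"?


Trace: q0 -> q3 -> q0 -> q2 -> q0
Final: q0
Original accept: {q2}
Complement: q0 is not in original accept

Yes, complement accepts (original rejects)


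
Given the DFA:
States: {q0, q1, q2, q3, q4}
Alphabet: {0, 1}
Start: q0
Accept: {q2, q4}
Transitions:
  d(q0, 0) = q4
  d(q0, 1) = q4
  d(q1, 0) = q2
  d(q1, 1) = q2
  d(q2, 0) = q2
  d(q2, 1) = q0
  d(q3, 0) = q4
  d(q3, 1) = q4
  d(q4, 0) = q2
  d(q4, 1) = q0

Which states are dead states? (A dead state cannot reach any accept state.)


Forward reachability from each state:
  q0 -> reaches accept state q2 (live)
  q1 -> reaches accept state q2 (live)
  q2 -> reaches accept state q2 (live)
  q3 -> reaches accept state q2 (live)
  q4 -> reaches accept state q2 (live)

None (all states can reach an accept state)


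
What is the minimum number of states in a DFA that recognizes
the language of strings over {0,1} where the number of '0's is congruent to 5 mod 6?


States track (count of '0') mod 6.
Need 6 states: one per remainder 0..5; accept = remainder 5.

6


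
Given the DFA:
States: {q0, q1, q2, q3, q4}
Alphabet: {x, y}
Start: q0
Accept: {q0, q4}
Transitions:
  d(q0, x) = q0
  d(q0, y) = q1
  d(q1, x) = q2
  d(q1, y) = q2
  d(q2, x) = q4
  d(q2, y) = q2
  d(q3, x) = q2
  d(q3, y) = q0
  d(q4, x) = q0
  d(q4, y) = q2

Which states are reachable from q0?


BFS from q0:
  layer 0: {q0}
  layer 1: {q1}
  layer 2: {q2}
  layer 3: {q4}

{q0, q1, q2, q4}


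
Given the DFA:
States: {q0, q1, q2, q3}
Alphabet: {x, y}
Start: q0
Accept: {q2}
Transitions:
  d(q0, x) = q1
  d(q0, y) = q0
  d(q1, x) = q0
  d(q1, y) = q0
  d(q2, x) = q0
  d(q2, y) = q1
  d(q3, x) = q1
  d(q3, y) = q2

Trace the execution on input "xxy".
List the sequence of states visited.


Input: xxy
d(q0, x) = q1
d(q1, x) = q0
d(q0, y) = q0


q0 -> q1 -> q0 -> q0


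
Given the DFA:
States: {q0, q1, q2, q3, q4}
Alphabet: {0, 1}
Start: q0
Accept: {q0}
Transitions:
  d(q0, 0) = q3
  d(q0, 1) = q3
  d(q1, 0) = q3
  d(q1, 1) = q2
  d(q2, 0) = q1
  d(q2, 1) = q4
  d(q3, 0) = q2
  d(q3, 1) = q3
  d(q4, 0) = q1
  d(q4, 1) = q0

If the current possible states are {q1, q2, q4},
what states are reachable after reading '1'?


Apply transition on '1' from each current state:
  d(q1, 1) = q2
  d(q2, 1) = q4
  d(q4, 1) = q0

{q0, q2, q4}


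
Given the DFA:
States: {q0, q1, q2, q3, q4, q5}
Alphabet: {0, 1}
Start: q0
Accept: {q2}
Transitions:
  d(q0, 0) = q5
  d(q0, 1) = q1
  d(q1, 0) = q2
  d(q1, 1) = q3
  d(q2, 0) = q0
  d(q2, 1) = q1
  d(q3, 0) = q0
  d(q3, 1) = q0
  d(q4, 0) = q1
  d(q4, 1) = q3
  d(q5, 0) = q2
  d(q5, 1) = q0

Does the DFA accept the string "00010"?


Trace: q0 -> q5 -> q2 -> q0 -> q1 -> q2
Final state: q2
Accept states: {q2}

Yes, accepted (final state q2 is an accept state)


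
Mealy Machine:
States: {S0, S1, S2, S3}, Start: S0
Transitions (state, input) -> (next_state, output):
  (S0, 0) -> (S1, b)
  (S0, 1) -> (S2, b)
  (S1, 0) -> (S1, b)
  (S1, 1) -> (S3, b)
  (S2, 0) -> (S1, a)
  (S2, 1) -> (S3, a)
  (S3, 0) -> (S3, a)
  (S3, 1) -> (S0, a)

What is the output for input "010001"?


Step-by-step:
  (S0, 0) -> (S1, b)
  (S1, 1) -> (S3, b)
  (S3, 0) -> (S3, a)
  (S3, 0) -> (S3, a)
  (S3, 0) -> (S3, a)
  (S3, 1) -> (S0, a)

"bbaaaa"


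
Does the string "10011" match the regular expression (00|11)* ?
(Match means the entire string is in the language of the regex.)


|string| = 5; first = '1'; last = '1'

No, "10011" does not match (00|11)*


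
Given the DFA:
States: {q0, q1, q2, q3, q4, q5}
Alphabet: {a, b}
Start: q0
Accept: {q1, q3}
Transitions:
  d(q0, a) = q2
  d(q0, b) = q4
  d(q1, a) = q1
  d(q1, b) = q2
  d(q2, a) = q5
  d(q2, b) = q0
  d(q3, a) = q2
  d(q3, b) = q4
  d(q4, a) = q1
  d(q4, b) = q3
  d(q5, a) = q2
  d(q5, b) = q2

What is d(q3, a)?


Looking up transition d(q3, a)

q2


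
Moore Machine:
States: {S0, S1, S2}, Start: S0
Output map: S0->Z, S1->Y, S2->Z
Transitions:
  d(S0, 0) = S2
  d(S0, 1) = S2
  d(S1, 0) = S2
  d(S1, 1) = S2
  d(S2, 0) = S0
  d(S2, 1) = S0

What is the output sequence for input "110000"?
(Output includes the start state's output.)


Start: S0 (output Z)
  --1--> S2 (output Z)
  --1--> S0 (output Z)
  --0--> S2 (output Z)
  --0--> S0 (output Z)
  --0--> S2 (output Z)
  --0--> S0 (output Z)

"ZZZZZZZ"


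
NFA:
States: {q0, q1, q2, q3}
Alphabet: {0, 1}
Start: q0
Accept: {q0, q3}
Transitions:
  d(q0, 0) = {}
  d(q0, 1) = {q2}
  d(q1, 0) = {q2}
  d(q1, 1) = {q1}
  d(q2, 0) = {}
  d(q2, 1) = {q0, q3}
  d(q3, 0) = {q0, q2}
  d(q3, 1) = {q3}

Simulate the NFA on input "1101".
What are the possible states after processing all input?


Start: {q0}
  --1--> {q2}
  --1--> {q0, q3}
  --0--> {q0, q2}
  --1--> {q0, q2, q3}

{q0, q2, q3}


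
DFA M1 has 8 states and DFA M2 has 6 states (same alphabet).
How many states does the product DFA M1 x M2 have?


Product construction pairs every M1 state with every M2 state.
8 * 6 = 48

48


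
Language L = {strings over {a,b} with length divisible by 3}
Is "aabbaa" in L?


length = 6; 6 mod 3 = 0

Yes, "aabbaa" is in L


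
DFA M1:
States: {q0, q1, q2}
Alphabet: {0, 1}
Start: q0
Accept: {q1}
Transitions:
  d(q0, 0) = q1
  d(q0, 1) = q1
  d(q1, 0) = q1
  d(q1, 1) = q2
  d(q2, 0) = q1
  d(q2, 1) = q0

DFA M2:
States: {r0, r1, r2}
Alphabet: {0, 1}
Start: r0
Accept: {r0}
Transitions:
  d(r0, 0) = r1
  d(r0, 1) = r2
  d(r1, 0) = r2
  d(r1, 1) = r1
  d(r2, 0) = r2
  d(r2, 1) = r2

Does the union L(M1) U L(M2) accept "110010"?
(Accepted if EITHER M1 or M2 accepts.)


M1: final=q1 accepted=True
M2: final=r2 accepted=False

Yes, union accepts


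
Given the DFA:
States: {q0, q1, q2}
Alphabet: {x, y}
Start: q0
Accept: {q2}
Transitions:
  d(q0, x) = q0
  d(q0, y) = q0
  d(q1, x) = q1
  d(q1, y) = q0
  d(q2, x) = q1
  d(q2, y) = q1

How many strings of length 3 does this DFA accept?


Enumerating all length-3 strings:
  "xxx" -> q0 [reject]
  "xxy" -> q0 [reject]
  "xyx" -> q0 [reject]
  "xyy" -> q0 [reject]
  "yxx" -> q0 [reject]
  "yxy" -> q0 [reject]
  "yyx" -> q0 [reject]
  "yyy" -> q0 [reject]

0 out of 8


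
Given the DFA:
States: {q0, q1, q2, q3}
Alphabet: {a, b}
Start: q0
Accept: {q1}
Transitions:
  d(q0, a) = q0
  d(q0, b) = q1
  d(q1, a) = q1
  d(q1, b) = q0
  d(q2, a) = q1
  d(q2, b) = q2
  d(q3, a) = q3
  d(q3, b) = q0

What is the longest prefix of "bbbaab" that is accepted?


Run the DFA, marking each prefix where the state is accepting:
  "" -> q0 [reject]
  "b" -> q1 [accept]
  "bb" -> q0 [reject]
  "bbb" -> q1 [accept]
  "bbba" -> q1 [accept]
  "bbbaa" -> q1 [accept]
  "bbbaab" -> q0 [reject]

"bbbaa"


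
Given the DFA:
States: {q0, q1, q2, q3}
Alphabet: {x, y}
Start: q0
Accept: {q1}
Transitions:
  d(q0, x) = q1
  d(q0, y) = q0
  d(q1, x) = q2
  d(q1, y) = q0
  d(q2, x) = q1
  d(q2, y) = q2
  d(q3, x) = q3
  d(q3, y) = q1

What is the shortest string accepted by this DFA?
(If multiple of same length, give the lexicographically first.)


BFS by string length (lex-first path to each state shown):
  len 0: q0<-""
  len 1: q0<-"y", q1<-"x"
Found accept state at length 1.

"x"


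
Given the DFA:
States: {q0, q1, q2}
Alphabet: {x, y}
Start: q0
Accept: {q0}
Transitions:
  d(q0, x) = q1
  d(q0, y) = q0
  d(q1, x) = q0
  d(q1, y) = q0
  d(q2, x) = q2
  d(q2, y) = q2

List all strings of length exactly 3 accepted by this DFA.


All strings of length 3: 8 total
Accepted: 5

"xxy", "xyy", "yxx", "yxy", "yyy"


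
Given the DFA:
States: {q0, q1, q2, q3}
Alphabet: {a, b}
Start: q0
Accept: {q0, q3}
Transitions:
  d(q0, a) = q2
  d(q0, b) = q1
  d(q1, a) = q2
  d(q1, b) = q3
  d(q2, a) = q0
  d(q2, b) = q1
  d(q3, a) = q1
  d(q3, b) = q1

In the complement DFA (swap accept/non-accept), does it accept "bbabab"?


Trace: q0 -> q1 -> q3 -> q1 -> q3 -> q1 -> q3
Final: q3
Original accept: {q0, q3}
Complement: q3 is in original accept

No, complement rejects (original accepts)


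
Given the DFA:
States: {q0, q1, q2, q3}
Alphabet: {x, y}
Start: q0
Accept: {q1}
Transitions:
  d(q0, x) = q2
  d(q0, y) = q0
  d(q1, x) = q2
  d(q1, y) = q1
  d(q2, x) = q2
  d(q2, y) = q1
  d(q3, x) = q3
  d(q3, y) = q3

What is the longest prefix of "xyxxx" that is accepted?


Run the DFA, marking each prefix where the state is accepting:
  "" -> q0 [reject]
  "x" -> q2 [reject]
  "xy" -> q1 [accept]
  "xyx" -> q2 [reject]
  "xyxx" -> q2 [reject]
  "xyxxx" -> q2 [reject]

"xy"


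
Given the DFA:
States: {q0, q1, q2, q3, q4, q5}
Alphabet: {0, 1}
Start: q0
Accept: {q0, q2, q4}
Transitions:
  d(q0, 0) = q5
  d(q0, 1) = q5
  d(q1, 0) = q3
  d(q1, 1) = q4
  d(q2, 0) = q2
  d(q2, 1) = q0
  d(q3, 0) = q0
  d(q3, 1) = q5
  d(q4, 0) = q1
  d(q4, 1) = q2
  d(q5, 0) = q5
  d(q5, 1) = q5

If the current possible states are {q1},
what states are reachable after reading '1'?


Apply transition on '1' from each current state:
  d(q1, 1) = q4

{q4}


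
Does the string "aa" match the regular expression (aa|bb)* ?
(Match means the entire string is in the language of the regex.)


|string| = 2; first = 'a'; last = 'a'

Yes, "aa" matches (aa|bb)*


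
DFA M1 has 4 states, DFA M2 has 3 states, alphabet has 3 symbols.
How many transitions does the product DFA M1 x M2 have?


Product DFA has 4 * 3 = 12 states.
Each has 3 transitions: 12 * 3 = 36

36


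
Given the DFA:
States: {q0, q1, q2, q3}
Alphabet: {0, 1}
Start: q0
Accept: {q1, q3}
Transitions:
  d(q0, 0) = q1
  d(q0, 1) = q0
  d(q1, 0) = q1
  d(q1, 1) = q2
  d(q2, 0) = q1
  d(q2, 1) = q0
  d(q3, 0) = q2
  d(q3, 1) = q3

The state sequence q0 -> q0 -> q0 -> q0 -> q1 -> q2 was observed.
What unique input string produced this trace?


Trace back each transition to find the symbol:
  q0 --[1]--> q0
  q0 --[1]--> q0
  q0 --[1]--> q0
  q0 --[0]--> q1
  q1 --[1]--> q2

"11101"


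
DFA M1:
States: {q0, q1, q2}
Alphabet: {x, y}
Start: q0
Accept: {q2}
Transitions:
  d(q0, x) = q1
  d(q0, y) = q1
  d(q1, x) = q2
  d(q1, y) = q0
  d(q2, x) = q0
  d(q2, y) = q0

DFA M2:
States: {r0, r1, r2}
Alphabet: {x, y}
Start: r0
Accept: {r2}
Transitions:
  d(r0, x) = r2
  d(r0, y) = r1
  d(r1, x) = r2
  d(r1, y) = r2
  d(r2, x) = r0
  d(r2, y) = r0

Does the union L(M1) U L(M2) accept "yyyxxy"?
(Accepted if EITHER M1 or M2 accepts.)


M1: final=q1 accepted=False
M2: final=r1 accepted=False

No, union rejects (neither accepts)


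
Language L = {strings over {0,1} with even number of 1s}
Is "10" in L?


count('1') = 1; 1 mod 2 = 1

No, "10" is not in L


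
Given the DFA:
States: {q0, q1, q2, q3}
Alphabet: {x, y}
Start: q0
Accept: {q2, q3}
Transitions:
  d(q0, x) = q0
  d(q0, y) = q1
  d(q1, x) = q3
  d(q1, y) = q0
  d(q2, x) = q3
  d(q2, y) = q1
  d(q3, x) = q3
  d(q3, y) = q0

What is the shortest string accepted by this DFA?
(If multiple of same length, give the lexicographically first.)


BFS by string length (lex-first path to each state shown):
  len 0: q0<-""
  len 1: q0<-"x", q1<-"y"
  len 2: q0<-"xx", q1<-"xy", q3<-"yx"
Found accept state at length 2.

"yx"


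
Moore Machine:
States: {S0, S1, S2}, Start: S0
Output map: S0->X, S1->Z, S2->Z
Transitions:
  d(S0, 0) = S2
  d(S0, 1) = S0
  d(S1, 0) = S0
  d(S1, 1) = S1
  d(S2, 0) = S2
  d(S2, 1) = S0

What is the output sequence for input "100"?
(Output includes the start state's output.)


Start: S0 (output X)
  --1--> S0 (output X)
  --0--> S2 (output Z)
  --0--> S2 (output Z)

"XXZZ"


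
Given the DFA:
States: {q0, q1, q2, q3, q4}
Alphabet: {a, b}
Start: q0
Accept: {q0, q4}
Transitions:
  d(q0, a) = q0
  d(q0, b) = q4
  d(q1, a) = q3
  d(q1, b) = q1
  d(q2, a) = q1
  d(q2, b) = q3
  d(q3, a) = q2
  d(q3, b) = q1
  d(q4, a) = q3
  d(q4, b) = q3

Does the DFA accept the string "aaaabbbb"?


Trace: q0 -> q0 -> q0 -> q0 -> q0 -> q4 -> q3 -> q1 -> q1
Final state: q1
Accept states: {q0, q4}

No, rejected (final state q1 is not an accept state)


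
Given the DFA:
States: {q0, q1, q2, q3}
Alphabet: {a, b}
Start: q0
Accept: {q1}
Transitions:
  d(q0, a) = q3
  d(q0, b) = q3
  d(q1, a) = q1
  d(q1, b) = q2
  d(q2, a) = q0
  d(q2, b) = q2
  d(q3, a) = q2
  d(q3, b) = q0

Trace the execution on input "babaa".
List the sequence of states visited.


Input: babaa
d(q0, b) = q3
d(q3, a) = q2
d(q2, b) = q2
d(q2, a) = q0
d(q0, a) = q3


q0 -> q3 -> q2 -> q2 -> q0 -> q3


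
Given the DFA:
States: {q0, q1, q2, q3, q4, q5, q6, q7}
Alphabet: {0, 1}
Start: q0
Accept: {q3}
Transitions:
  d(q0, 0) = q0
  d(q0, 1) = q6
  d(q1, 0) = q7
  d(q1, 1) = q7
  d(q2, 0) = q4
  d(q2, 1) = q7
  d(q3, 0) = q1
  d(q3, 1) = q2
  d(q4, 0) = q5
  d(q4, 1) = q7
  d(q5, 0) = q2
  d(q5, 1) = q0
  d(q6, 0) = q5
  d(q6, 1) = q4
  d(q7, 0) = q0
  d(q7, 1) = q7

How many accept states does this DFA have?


Accept states listed: {q3}
Counting: q3(1)

1


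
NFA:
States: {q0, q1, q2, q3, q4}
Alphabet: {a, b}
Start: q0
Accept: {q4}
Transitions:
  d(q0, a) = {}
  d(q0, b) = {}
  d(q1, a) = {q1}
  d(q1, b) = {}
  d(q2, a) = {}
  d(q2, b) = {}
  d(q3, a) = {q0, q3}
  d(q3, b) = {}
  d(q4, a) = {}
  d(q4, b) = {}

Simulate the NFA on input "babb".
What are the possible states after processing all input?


Start: {q0}
  --b--> {}
  --a--> {}
  --b--> {}
  --b--> {}

{} (empty set, no valid transitions)


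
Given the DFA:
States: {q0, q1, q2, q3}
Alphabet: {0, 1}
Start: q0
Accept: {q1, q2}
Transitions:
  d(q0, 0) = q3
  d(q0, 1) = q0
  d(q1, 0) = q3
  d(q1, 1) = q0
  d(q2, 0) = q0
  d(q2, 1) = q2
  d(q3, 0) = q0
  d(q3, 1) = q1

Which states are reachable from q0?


BFS from q0:
  layer 0: {q0}
  layer 1: {q3}
  layer 2: {q1}

{q0, q1, q3}


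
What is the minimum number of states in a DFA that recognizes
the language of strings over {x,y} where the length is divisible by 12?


States track (length) mod 12.
Need 12 states: one per remainder 0..11; accept = remainder 0.

12


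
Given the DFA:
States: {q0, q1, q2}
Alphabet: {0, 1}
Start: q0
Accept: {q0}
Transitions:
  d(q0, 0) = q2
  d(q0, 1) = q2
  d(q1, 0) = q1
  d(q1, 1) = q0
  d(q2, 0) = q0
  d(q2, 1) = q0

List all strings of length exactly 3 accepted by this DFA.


All strings of length 3: 8 total
Accepted: 0

None


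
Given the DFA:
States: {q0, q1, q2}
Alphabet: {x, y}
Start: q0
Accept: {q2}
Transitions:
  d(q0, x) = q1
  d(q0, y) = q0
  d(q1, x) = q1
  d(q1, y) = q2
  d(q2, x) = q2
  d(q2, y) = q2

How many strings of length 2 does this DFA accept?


Enumerating all length-2 strings:
  "xx" -> q1 [reject]
  "xy" -> q2 [accept]
  "yx" -> q1 [reject]
  "yy" -> q0 [reject]

1 out of 4


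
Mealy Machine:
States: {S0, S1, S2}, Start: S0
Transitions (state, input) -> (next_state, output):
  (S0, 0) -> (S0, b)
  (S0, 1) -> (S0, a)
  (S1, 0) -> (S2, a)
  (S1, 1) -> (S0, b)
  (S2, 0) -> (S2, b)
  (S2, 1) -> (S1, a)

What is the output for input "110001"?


Step-by-step:
  (S0, 1) -> (S0, a)
  (S0, 1) -> (S0, a)
  (S0, 0) -> (S0, b)
  (S0, 0) -> (S0, b)
  (S0, 0) -> (S0, b)
  (S0, 1) -> (S0, a)

"aabbba"


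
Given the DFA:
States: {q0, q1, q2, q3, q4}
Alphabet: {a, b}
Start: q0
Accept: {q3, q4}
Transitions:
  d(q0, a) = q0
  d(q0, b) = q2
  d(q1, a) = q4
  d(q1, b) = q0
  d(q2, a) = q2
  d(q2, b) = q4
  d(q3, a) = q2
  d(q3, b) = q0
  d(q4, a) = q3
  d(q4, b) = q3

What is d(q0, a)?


Looking up transition d(q0, a)

q0


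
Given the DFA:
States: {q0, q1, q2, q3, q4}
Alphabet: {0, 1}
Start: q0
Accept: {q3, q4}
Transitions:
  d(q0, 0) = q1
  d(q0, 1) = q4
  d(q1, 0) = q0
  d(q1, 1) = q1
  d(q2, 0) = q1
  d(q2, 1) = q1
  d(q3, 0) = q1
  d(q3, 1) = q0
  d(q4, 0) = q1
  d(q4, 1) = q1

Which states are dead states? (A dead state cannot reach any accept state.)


Forward reachability from each state:
  q0 -> reaches accept state q4 (live)
  q1 -> reaches accept state q4 (live)
  q2 -> reaches accept state q4 (live)
  q3 -> reaches accept state q3 (live)
  q4 -> reaches accept state q4 (live)

None (all states can reach an accept state)


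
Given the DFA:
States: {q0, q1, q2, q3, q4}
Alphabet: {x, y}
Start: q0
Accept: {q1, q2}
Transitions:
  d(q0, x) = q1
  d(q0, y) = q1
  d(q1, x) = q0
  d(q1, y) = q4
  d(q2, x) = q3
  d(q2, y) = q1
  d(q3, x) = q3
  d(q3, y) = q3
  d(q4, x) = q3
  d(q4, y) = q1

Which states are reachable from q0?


BFS from q0:
  layer 0: {q0}
  layer 1: {q1}
  layer 2: {q4}
  layer 3: {q3}

{q0, q1, q3, q4}


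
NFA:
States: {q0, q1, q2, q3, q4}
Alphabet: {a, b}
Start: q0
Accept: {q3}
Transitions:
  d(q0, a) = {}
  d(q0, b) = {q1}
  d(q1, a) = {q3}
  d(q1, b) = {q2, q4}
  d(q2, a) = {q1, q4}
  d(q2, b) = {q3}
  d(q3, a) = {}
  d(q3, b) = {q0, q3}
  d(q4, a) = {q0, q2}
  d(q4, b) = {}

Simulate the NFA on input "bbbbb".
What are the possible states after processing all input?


Start: {q0}
  --b--> {q1}
  --b--> {q2, q4}
  --b--> {q3}
  --b--> {q0, q3}
  --b--> {q0, q1, q3}

{q0, q1, q3}


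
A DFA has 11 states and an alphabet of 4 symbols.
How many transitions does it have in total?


Each state has exactly one transition per symbol.
11 * 4 = 44

44


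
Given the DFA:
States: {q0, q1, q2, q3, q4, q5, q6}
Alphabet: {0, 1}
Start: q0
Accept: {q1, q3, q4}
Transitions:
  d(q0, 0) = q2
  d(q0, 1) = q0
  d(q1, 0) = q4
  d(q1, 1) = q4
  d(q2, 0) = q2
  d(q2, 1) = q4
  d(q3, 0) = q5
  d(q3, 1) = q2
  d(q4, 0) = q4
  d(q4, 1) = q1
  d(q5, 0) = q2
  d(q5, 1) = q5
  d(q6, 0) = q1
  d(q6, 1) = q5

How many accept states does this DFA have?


Accept states listed: {q1, q3, q4}
Counting: q1(1) q3(2) q4(3)

3


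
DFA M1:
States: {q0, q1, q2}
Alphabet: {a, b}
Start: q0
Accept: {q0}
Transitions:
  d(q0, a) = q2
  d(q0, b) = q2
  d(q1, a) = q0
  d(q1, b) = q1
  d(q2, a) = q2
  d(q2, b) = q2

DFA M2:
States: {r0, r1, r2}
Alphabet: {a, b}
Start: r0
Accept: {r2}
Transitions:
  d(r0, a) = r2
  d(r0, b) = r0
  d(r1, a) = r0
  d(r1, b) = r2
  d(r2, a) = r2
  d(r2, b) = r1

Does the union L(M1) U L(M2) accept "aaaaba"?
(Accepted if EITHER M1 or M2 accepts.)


M1: final=q2 accepted=False
M2: final=r0 accepted=False

No, union rejects (neither accepts)


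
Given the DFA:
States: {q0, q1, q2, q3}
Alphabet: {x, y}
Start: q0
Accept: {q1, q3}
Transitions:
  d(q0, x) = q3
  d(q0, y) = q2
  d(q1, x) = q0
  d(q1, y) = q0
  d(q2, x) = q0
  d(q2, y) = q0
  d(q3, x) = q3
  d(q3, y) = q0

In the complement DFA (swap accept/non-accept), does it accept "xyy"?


Trace: q0 -> q3 -> q0 -> q2
Final: q2
Original accept: {q1, q3}
Complement: q2 is not in original accept

Yes, complement accepts (original rejects)


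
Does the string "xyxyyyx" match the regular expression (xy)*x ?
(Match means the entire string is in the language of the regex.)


|string| = 7; first = 'x'; last = 'x'

No, "xyxyyyx" does not match (xy)*x


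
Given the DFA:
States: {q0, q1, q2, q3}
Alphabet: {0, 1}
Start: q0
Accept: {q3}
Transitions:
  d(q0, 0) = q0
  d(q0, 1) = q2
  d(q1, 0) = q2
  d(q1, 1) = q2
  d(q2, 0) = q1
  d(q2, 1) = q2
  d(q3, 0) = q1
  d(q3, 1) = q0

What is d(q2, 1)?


Looking up transition d(q2, 1)

q2


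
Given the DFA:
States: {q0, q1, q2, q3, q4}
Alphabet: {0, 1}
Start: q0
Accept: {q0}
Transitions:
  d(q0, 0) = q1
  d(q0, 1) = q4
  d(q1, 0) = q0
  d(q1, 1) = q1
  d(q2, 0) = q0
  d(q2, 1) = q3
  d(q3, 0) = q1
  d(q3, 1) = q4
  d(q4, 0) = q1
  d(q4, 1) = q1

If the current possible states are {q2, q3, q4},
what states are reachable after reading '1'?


Apply transition on '1' from each current state:
  d(q2, 1) = q3
  d(q3, 1) = q4
  d(q4, 1) = q1

{q1, q3, q4}


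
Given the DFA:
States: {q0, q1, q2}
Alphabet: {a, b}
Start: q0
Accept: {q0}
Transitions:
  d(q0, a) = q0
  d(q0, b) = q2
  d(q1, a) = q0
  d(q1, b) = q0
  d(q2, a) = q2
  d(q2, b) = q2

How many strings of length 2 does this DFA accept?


Enumerating all length-2 strings:
  "aa" -> q0 [accept]
  "ab" -> q2 [reject]
  "ba" -> q2 [reject]
  "bb" -> q2 [reject]

1 out of 4


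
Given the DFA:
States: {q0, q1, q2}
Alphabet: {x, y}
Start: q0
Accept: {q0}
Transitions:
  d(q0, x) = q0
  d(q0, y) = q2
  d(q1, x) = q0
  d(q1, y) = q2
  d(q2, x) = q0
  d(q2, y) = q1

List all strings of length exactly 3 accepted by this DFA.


All strings of length 3: 8 total
Accepted: 4

"xxx", "xyx", "yxx", "yyx"


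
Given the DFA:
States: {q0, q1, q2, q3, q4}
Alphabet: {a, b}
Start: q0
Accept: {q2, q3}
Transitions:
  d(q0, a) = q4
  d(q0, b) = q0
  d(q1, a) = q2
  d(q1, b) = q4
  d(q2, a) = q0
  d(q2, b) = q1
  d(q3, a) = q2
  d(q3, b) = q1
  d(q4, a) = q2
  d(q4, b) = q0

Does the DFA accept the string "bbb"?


Trace: q0 -> q0 -> q0 -> q0
Final state: q0
Accept states: {q2, q3}

No, rejected (final state q0 is not an accept state)


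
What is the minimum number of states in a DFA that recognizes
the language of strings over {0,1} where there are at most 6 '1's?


States: count = 0, 1, ..., 6 (all accepting; 7 states), plus a dead state for count > 6.
Total: 7 + 1 = 8.

8


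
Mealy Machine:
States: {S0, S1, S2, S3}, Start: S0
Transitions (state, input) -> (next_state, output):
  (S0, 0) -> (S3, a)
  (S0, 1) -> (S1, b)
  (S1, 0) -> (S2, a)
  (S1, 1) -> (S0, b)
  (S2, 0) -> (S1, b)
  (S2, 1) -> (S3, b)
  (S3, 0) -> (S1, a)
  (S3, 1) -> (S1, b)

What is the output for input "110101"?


Step-by-step:
  (S0, 1) -> (S1, b)
  (S1, 1) -> (S0, b)
  (S0, 0) -> (S3, a)
  (S3, 1) -> (S1, b)
  (S1, 0) -> (S2, a)
  (S2, 1) -> (S3, b)

"bbabab"


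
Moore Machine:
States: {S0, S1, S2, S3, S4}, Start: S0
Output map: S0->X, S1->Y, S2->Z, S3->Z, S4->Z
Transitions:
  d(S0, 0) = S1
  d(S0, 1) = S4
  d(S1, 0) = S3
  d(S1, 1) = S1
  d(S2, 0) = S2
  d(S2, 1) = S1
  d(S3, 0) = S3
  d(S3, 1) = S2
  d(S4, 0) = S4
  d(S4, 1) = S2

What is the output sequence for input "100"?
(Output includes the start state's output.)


Start: S0 (output X)
  --1--> S4 (output Z)
  --0--> S4 (output Z)
  --0--> S4 (output Z)

"XZZZ"


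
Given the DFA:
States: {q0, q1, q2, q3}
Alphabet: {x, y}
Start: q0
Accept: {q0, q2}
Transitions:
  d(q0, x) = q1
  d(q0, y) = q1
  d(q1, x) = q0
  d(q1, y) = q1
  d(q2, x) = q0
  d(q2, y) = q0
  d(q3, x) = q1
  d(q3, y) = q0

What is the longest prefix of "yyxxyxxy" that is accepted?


Run the DFA, marking each prefix where the state is accepting:
  "" -> q0 [accept]
  "y" -> q1 [reject]
  "yy" -> q1 [reject]
  "yyx" -> q0 [accept]
  "yyxx" -> q1 [reject]
  "yyxxy" -> q1 [reject]
  "yyxxyx" -> q0 [accept]
  "yyxxyxx" -> q1 [reject]
  "yyxxyxxy" -> q1 [reject]

"yyxxyx"


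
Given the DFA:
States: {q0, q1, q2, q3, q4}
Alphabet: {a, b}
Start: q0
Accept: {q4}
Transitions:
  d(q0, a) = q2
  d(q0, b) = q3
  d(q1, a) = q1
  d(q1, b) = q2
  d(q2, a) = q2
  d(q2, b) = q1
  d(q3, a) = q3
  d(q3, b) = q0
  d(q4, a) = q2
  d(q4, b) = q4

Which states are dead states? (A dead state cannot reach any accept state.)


Forward reachability from each state:
  q0 -> reaches {q0, q1, q2, q3}, no accept state (dead)
  q1 -> reaches {q1, q2}, no accept state (dead)
  q2 -> reaches {q1, q2}, no accept state (dead)
  q3 -> reaches {q0, q1, q2, q3}, no accept state (dead)
  q4 -> reaches accept state q4 (live)

{q0, q1, q2, q3}


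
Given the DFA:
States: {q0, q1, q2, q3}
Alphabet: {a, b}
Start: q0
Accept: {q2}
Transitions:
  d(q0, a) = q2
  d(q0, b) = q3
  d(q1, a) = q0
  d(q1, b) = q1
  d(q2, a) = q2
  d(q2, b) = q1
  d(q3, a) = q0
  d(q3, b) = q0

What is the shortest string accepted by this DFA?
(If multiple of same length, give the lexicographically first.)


BFS by string length (lex-first path to each state shown):
  len 0: q0<-""
  len 1: q2<-"a", q3<-"b"
Found accept state at length 1.

"a"


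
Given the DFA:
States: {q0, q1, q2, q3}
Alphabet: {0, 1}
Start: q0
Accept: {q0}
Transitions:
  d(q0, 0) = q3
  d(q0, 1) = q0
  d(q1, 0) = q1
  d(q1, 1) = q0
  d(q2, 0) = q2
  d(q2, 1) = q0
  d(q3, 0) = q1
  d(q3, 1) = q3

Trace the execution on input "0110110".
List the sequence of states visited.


Input: 0110110
d(q0, 0) = q3
d(q3, 1) = q3
d(q3, 1) = q3
d(q3, 0) = q1
d(q1, 1) = q0
d(q0, 1) = q0
d(q0, 0) = q3


q0 -> q3 -> q3 -> q3 -> q1 -> q0 -> q0 -> q3


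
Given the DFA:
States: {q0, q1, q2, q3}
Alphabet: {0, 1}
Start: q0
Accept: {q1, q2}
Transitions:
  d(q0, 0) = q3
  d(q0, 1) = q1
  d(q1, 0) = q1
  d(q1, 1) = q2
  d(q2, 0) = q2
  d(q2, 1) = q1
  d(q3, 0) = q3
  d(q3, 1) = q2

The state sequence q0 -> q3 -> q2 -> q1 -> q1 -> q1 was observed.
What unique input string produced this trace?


Trace back each transition to find the symbol:
  q0 --[0]--> q3
  q3 --[1]--> q2
  q2 --[1]--> q1
  q1 --[0]--> q1
  q1 --[0]--> q1

"01100"


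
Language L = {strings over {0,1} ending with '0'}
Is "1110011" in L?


last symbol = '1'

No, "1110011" is not in L


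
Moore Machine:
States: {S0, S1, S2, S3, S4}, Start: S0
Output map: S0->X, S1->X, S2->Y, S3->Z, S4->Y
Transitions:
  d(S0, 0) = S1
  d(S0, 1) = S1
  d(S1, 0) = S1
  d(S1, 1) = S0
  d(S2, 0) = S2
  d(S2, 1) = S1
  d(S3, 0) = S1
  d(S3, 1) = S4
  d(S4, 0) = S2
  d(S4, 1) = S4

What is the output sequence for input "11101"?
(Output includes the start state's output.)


Start: S0 (output X)
  --1--> S1 (output X)
  --1--> S0 (output X)
  --1--> S1 (output X)
  --0--> S1 (output X)
  --1--> S0 (output X)

"XXXXXX"


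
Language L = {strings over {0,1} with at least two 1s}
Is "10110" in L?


count('1') = 3

Yes, "10110" is in L


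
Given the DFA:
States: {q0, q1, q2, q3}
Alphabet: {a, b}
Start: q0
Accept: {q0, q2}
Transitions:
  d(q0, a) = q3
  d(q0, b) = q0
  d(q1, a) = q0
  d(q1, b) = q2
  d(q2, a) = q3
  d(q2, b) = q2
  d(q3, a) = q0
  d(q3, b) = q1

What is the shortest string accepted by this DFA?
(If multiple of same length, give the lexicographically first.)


BFS by string length (lex-first path to each state shown):
  len 0: q0<-""
Found accept state at length 0.

"" (empty string)


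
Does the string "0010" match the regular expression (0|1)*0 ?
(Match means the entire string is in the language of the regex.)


|string| = 4; first = '0'; last = '0'

Yes, "0010" matches (0|1)*0


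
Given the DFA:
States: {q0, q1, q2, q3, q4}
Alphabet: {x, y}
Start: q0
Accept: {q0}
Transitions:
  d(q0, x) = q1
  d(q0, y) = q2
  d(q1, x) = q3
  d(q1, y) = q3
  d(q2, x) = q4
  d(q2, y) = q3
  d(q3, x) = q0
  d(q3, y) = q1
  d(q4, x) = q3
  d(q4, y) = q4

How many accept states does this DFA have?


Accept states listed: {q0}
Counting: q0(1)

1


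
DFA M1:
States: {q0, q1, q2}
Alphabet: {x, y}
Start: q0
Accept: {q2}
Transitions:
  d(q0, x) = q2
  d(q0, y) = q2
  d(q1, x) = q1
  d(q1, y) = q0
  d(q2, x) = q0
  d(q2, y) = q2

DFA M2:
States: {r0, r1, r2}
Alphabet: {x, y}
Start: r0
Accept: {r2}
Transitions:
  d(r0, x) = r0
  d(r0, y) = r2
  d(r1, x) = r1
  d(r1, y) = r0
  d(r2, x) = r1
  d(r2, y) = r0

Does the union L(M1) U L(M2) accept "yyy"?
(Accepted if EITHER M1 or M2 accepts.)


M1: final=q2 accepted=True
M2: final=r2 accepted=True

Yes, union accepts


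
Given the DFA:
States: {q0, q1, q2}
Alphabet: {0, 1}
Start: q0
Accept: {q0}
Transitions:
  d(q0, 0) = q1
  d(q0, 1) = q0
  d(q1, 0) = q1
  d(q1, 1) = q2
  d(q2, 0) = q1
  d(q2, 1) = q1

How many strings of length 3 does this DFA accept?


Enumerating all length-3 strings:
  "000" -> q1 [reject]
  "001" -> q2 [reject]
  "010" -> q1 [reject]
  "011" -> q1 [reject]
  "100" -> q1 [reject]
  "101" -> q2 [reject]
  "110" -> q1 [reject]
  "111" -> q0 [accept]

1 out of 8


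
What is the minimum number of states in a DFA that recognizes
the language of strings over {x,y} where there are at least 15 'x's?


States: count = 0, 1, ..., 14, and a final '>= 15' state.
Total: 15 + 1 = 16. Accept = '>= 15' state.

16


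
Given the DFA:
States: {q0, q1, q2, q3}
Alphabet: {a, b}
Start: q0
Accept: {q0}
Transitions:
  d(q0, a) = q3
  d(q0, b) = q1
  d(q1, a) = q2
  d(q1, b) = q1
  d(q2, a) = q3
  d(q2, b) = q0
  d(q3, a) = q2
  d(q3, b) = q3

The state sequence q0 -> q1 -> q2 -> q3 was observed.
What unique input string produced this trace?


Trace back each transition to find the symbol:
  q0 --[b]--> q1
  q1 --[a]--> q2
  q2 --[a]--> q3

"baa"


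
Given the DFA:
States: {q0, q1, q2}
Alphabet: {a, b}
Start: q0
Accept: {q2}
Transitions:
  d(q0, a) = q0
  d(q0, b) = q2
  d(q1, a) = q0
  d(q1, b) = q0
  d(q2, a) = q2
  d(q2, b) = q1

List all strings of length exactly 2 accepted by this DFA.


All strings of length 2: 4 total
Accepted: 2

"ab", "ba"


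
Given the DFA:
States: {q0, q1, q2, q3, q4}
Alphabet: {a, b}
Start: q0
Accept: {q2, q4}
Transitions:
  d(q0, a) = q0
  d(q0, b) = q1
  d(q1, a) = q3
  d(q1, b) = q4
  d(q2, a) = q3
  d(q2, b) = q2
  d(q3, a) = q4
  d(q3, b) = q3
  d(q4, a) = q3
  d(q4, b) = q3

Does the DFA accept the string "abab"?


Trace: q0 -> q0 -> q1 -> q3 -> q3
Final state: q3
Accept states: {q2, q4}

No, rejected (final state q3 is not an accept state)


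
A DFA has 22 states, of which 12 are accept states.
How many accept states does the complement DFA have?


Complement swaps accept and non-accept states.
22 - 12 = 10

10


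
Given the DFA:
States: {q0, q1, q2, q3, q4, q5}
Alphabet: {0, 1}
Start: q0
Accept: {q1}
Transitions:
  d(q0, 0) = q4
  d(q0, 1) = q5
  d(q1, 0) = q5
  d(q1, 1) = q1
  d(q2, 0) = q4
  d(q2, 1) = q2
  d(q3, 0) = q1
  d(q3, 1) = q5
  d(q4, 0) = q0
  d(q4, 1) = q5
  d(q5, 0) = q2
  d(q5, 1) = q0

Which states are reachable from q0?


BFS from q0:
  layer 0: {q0}
  layer 1: {q4, q5}
  layer 2: {q2}

{q0, q2, q4, q5}


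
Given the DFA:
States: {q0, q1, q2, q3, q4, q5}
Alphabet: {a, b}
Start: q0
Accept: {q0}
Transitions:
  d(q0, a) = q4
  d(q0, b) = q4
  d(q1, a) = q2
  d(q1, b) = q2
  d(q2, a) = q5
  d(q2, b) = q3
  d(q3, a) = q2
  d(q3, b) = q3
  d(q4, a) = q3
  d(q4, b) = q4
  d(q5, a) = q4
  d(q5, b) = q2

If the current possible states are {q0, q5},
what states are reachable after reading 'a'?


Apply transition on 'a' from each current state:
  d(q0, a) = q4
  d(q5, a) = q4

{q4}


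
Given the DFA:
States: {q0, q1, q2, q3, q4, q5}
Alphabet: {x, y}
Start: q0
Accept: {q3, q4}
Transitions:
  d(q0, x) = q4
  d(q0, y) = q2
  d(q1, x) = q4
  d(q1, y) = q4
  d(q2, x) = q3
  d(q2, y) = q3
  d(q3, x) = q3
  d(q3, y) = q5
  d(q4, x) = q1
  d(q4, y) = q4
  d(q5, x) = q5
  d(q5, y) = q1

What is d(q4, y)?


Looking up transition d(q4, y)

q4


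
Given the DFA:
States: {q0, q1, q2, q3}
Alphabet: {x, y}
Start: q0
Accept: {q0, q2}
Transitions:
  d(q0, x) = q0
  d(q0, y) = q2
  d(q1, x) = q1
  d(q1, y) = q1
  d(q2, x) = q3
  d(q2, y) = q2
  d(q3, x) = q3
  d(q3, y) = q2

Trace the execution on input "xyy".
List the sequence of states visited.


Input: xyy
d(q0, x) = q0
d(q0, y) = q2
d(q2, y) = q2


q0 -> q0 -> q2 -> q2


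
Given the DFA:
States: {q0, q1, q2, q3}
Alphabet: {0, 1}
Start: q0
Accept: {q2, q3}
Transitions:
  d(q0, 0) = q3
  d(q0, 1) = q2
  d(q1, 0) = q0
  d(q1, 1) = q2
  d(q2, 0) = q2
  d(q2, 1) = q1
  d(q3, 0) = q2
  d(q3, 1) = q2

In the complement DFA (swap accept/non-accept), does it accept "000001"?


Trace: q0 -> q3 -> q2 -> q2 -> q2 -> q2 -> q1
Final: q1
Original accept: {q2, q3}
Complement: q1 is not in original accept

Yes, complement accepts (original rejects)


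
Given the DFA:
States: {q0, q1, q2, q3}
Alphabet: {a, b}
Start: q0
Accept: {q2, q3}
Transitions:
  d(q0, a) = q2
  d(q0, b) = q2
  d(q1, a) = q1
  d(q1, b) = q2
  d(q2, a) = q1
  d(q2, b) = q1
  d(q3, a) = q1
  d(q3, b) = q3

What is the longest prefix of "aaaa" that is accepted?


Run the DFA, marking each prefix where the state is accepting:
  "" -> q0 [reject]
  "a" -> q2 [accept]
  "aa" -> q1 [reject]
  "aaa" -> q1 [reject]
  "aaaa" -> q1 [reject]

"a"


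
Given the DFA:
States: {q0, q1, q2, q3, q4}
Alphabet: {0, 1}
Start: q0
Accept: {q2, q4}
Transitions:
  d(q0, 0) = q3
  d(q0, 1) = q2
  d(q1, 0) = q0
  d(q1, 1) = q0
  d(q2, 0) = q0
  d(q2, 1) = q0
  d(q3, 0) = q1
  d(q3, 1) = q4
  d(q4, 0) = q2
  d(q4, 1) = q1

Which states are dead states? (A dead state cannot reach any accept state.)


Forward reachability from each state:
  q0 -> reaches accept state q2 (live)
  q1 -> reaches accept state q2 (live)
  q2 -> reaches accept state q2 (live)
  q3 -> reaches accept state q2 (live)
  q4 -> reaches accept state q2 (live)

None (all states can reach an accept state)


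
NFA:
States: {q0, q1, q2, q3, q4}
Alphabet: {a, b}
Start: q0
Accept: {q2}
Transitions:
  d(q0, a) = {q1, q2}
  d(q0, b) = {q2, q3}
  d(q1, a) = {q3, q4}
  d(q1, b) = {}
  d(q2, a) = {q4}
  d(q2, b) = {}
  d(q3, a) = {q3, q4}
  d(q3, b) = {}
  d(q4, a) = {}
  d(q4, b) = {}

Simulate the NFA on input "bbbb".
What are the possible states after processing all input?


Start: {q0}
  --b--> {q2, q3}
  --b--> {}
  --b--> {}
  --b--> {}

{} (empty set, no valid transitions)


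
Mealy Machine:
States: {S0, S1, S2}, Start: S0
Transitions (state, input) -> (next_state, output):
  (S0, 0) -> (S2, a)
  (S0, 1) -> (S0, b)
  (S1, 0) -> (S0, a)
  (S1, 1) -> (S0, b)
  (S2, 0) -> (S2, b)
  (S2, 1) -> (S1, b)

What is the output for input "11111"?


Step-by-step:
  (S0, 1) -> (S0, b)
  (S0, 1) -> (S0, b)
  (S0, 1) -> (S0, b)
  (S0, 1) -> (S0, b)
  (S0, 1) -> (S0, b)

"bbbbb"


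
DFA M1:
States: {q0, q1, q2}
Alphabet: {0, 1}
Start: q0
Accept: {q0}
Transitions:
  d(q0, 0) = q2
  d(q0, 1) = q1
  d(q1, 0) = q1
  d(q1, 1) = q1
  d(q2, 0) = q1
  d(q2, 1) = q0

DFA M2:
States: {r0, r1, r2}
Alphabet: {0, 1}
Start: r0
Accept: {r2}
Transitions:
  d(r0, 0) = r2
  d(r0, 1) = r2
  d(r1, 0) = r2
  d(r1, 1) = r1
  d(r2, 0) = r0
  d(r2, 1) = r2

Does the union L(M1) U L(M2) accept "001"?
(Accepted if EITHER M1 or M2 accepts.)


M1: final=q1 accepted=False
M2: final=r2 accepted=True

Yes, union accepts


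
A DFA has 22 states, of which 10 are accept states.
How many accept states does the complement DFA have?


Complement swaps accept and non-accept states.
22 - 10 = 12

12


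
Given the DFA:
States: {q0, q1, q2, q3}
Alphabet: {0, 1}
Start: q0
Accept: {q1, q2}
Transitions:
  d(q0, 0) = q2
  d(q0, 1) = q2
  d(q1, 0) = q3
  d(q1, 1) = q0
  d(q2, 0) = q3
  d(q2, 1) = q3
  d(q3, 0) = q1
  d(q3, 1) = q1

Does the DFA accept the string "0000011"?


Trace: q0 -> q2 -> q3 -> q1 -> q3 -> q1 -> q0 -> q2
Final state: q2
Accept states: {q1, q2}

Yes, accepted (final state q2 is an accept state)


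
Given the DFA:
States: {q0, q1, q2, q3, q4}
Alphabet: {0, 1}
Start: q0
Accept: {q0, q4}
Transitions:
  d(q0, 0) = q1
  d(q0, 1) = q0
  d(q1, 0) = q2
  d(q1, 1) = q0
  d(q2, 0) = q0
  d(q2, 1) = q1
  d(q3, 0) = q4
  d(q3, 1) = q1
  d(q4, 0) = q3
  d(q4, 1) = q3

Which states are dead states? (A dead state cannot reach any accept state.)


Forward reachability from each state:
  q0 -> reaches accept state q0 (live)
  q1 -> reaches accept state q0 (live)
  q2 -> reaches accept state q0 (live)
  q3 -> reaches accept state q0 (live)
  q4 -> reaches accept state q0 (live)

None (all states can reach an accept state)


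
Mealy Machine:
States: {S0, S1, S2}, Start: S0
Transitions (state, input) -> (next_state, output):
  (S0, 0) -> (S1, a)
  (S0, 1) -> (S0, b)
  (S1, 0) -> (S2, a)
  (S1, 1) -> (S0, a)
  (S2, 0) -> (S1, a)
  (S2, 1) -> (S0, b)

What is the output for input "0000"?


Step-by-step:
  (S0, 0) -> (S1, a)
  (S1, 0) -> (S2, a)
  (S2, 0) -> (S1, a)
  (S1, 0) -> (S2, a)

"aaaa"


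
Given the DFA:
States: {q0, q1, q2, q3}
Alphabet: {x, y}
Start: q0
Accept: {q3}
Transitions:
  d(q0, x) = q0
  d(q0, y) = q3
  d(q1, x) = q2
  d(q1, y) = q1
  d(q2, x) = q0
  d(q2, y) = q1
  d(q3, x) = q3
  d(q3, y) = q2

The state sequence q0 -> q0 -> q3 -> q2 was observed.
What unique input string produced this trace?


Trace back each transition to find the symbol:
  q0 --[x]--> q0
  q0 --[y]--> q3
  q3 --[y]--> q2

"xyy"


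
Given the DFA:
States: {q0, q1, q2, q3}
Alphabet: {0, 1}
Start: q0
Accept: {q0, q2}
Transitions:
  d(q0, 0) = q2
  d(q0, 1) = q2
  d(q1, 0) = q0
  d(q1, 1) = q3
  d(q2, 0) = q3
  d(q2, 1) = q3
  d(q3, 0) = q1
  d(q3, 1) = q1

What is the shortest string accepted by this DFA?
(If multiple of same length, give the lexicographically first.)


BFS by string length (lex-first path to each state shown):
  len 0: q0<-""
Found accept state at length 0.

"" (empty string)


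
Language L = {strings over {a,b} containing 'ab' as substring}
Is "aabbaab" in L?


'ab' occurs at index 1

Yes, "aabbaab" is in L


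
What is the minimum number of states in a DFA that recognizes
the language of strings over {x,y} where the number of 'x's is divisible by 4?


States track (count of 'x') mod 4.
Need 4 states: one per remainder 0..3; accept = remainder 0.

4


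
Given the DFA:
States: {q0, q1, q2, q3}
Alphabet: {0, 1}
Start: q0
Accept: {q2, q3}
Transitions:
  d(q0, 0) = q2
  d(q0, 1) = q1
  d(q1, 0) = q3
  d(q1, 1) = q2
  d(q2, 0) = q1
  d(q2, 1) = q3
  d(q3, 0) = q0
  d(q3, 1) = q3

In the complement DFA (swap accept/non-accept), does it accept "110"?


Trace: q0 -> q1 -> q2 -> q1
Final: q1
Original accept: {q2, q3}
Complement: q1 is not in original accept

Yes, complement accepts (original rejects)


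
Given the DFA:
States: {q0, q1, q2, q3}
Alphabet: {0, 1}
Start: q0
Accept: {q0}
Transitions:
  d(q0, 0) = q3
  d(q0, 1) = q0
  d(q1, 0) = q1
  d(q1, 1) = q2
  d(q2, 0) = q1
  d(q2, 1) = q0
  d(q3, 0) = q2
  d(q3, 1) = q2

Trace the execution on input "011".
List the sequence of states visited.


Input: 011
d(q0, 0) = q3
d(q3, 1) = q2
d(q2, 1) = q0


q0 -> q3 -> q2 -> q0


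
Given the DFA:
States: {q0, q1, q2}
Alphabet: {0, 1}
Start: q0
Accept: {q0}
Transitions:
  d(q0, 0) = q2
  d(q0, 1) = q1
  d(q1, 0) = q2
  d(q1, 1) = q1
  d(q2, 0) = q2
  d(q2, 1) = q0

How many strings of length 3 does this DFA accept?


Enumerating all length-3 strings:
  "000" -> q2 [reject]
  "001" -> q0 [accept]
  "010" -> q2 [reject]
  "011" -> q1 [reject]
  "100" -> q2 [reject]
  "101" -> q0 [accept]
  "110" -> q2 [reject]
  "111" -> q1 [reject]

2 out of 8


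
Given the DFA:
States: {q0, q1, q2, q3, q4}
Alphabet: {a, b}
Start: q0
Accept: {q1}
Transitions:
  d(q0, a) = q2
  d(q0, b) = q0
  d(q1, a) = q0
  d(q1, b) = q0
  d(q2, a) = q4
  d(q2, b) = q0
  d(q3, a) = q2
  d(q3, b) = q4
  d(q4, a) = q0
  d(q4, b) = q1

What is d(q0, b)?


Looking up transition d(q0, b)

q0
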